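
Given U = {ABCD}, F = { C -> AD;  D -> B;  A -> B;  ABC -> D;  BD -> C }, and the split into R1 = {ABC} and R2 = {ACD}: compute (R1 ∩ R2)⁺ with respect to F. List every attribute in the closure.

R1 ∩ R2 = {AC}.
C → AD applies, adding D
D → B applies, adding B
Closure: {ABCD}.

ABCD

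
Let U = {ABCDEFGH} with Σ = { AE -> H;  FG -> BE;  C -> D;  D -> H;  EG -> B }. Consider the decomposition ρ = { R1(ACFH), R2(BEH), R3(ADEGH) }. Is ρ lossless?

Chase test. Columns are ABCDEFGH; row i has aⱼ where attribute j ∈ Ri, else bᵢⱼ.
Initial tableau (one row per fragment):
  row 1: a1 b12 a3 b14 b15 a6 b17 a8
  row 2: b21 a2 b23 b24 a5 b26 b27 a8
  row 3: a1 b32 b33 a4 a5 b36 a7 a8
No row becomes fully distinguished — the join is lossy.

No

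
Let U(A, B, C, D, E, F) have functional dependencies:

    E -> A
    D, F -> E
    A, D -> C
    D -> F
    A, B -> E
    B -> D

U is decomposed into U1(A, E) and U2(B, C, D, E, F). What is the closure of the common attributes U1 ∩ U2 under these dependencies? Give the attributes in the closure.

A, E

U1 ∩ U2 = {E}.
E → A applies, adding A
Closure: {A, E}.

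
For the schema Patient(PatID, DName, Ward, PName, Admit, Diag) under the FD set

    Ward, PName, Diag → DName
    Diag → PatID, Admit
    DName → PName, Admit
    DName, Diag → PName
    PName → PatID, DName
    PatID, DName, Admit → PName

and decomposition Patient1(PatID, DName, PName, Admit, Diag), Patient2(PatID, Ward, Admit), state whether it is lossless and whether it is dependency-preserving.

lossy but dependency-preserving

Lossless test: (PatID, Admit)⁺ = {PatID, Admit}, which is a superkey of neither fragment — lossy.
Dependency preservation: Ward, PName, Diag → DName is not contained in any single fragment, but the restricted closure of its left-hand side across the fragments still reaches the right-hand side; the remaining FDs each lie inside some fragment. All dependencies are preserved.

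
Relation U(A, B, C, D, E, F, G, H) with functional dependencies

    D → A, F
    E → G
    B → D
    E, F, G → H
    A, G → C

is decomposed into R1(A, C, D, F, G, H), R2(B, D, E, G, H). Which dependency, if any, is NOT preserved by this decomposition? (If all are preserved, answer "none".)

Check E, F, G → H: no single fragment contains all of {E, F, G, H}, and the restricted closure of {E, F, G} across the fragments never reaches {H}.
D → A, F is preserved.
E → G is preserved.
B → D is preserved.
A, G → C is preserved.

E, F, G → H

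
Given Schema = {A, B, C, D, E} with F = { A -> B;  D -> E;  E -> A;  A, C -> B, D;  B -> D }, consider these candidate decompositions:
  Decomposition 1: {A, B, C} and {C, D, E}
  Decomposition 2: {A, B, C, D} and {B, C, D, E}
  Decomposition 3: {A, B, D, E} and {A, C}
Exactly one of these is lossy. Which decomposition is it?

Decomposition 1: common = {C}, closure = {C} → lossy.
Decomposition 2: common = {B, C, D}, closure = {A, B, C, D, E} → lossless.
Decomposition 3: common = {A}, closure = {A, B, D, E} → lossless.

Decomposition 1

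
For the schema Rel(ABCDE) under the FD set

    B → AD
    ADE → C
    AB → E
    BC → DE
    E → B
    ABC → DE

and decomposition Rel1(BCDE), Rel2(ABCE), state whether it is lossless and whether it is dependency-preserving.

Lossless test: (BCE)⁺ = {ABCDE}, which contains all of one fragment — lossless.
Dependency preservation: B → AD; ADE → C; ABC → DE are not contained in any single fragment, but the restricted closure of each left-hand side across the fragments still reaches the right-hand side; the remaining FDs each lie inside some fragment. All dependencies are preserved.

lossless and dependency-preserving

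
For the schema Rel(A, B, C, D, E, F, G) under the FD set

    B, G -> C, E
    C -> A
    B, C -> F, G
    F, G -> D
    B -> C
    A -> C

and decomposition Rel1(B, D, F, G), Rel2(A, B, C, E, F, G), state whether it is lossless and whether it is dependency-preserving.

Lossless test: (B, F, G)⁺ = {A, B, C, D, E, F, G}, which contains all of one fragment — lossless.
Dependency preservation: every FD's attributes lie within a single fragment, so each can be enforced locally — preserved.

lossless and dependency-preserving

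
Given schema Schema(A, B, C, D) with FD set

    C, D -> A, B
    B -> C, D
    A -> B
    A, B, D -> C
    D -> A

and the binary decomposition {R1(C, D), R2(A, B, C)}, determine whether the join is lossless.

Common attributes: R1 ∩ R2 = {C}.
No dependency enlarges {C}, so (C)⁺ = {C}.
The closure contains neither all of R1 = {C, D} nor all of R2 = {A, B, C}, so the common attributes are not a superkey of either fragment. The join is lossy.

No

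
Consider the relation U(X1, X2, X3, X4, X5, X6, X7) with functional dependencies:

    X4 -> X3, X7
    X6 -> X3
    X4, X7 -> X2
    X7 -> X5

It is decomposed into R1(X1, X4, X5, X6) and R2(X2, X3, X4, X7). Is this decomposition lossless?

Yes

Common attributes: R1 ∩ R2 = {X4}.
Closure of {X4}: X4 → X3, X7 applies, adding X3, X7; X4, X7 → X2 applies, adding X2; X7 → X5 applies, adding X5. So (X4)⁺ = {X2, X3, X4, X5, X7}.
This closure contains every attribute of R2, so R1 ∩ R2 → R2. The join is lossless.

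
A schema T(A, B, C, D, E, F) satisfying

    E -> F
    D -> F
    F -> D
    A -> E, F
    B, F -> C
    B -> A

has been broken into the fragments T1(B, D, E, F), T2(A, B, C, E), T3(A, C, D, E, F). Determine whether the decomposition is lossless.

Yes

Chase test. Columns are A, B, C, D, E, F; row i has aⱼ where attribute j ∈ Ti, else bᵢⱼ.
Initial tableau (one row per fragment):
  row 1: b11 a2 b13 a4 a5 a6
  row 2: a1 a2 a3 b24 a5 b26
  row 3: a1 b32 a3 a4 a5 a6
Rows 1 and 2 agree on E; apply E→F and equate their F entries.
Rows 1 and 2 agree on F; apply F→D and equate their D entries.
Rows 1 and 2 agree on B, F; apply B, F→C and equate their C entries.
Rows 1 and 2 agree on B; apply B→A and equate their A entries.
Row 1 is now all distinguished symbols — the join is lossless.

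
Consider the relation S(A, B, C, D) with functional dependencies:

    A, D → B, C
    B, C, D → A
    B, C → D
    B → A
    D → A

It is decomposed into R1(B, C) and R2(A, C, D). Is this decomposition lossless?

Common attributes: R1 ∩ R2 = {C}.
No dependency enlarges {C}, so (C)⁺ = {C}.
The closure contains neither all of R1 = {B, C} nor all of R2 = {A, C, D}, so the common attributes are not a superkey of either fragment. The join is lossy.

No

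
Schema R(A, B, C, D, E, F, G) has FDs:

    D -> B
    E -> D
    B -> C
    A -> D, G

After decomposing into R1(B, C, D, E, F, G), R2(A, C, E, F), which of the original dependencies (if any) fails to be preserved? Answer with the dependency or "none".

Check A → D, G: no single fragment contains all of {A, D, G}, and the restricted closure of {A} across the fragments never reaches {D, G}.
D → B is preserved.
E → D is preserved.
B → C is preserved.

A -> D, G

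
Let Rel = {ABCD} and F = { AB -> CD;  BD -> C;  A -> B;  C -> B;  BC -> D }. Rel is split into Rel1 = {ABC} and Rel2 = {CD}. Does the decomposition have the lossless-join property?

Yes

Common attributes: Rel1 ∩ Rel2 = {C}.
Closure of {C}: C → B applies, adding B; BC → D applies, adding D. So (C)⁺ = {BCD}.
This closure contains every attribute of Rel2, so Rel1 ∩ Rel2 → Rel2. The join is lossless.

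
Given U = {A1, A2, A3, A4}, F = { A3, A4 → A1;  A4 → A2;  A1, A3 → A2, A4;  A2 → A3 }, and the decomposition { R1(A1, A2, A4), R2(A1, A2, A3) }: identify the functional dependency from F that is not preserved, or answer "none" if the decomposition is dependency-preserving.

A3, A4 → A1: restricted closure across fragments reaches A1.
A4 → A2 lies within R1.
A1, A3 → A2, A4: restricted closure across fragments reaches A2, A4.
A2 → A3 lies within R2.
Every dependency is enforceable on the fragments, so the decomposition is dependency-preserving.

none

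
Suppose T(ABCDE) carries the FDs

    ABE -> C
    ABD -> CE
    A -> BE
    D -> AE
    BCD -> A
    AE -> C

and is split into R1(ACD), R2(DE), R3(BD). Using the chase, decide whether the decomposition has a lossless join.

Chase test. Columns are ABCDE; row i has aⱼ where attribute j ∈ Ri, else bᵢⱼ.
Initial tableau (one row per fragment):
  row 1: a1 b12 a3 a4 b15
  row 2: b21 b22 b23 a4 a5
  row 3: b31 a2 b33 a4 b35
Rows 1 and 2 agree on D; apply D→AE and equate their AE entries.
Rows 1 and 3 agree on D; apply D→AE and equate their AE entries.
Rows 1 and 2 agree on AE; apply AE→C and equate their C entries.
Rows 1 and 3 agree on AE; apply AE→C and equate their C entries.
Rows 1 and 2 agree on A; apply A→BE and equate their BE entries.
Rows 1 and 3 agree on A; apply A→BE and equate their BE entries.
Row 1 is now all distinguished symbols — the join is lossless.

Yes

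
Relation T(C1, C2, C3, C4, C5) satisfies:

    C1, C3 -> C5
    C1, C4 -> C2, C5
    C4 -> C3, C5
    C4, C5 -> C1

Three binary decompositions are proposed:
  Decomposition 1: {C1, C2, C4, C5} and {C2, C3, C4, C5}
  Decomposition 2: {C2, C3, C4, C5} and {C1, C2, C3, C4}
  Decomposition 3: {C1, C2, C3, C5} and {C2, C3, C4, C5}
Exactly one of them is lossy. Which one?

Decomposition 3

Decomposition 1: common = {C2, C4, C5}, closure = {C1, C2, C3, C4, C5} → lossless.
Decomposition 2: common = {C2, C3, C4}, closure = {C1, C2, C3, C4, C5} → lossless.
Decomposition 3: common = {C2, C3, C5}, closure = {C2, C3, C5} → lossy.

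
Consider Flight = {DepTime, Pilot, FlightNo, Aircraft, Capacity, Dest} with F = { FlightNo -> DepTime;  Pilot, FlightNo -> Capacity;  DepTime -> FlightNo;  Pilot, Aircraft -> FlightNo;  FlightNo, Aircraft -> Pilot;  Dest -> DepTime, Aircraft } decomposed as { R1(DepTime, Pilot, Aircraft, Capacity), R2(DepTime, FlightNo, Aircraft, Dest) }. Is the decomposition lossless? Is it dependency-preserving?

lossless and dependency-preserving

Lossless test: (DepTime, Aircraft)⁺ = {DepTime, Pilot, FlightNo, Aircraft, Capacity}, which contains all of one fragment — lossless.
Dependency preservation: Pilot, FlightNo → Capacity; Pilot, Aircraft → FlightNo; FlightNo, Aircraft → Pilot are not contained in any single fragment, but the restricted closure of each left-hand side across the fragments still reaches the right-hand side; the remaining FDs each lie inside some fragment. All dependencies are preserved.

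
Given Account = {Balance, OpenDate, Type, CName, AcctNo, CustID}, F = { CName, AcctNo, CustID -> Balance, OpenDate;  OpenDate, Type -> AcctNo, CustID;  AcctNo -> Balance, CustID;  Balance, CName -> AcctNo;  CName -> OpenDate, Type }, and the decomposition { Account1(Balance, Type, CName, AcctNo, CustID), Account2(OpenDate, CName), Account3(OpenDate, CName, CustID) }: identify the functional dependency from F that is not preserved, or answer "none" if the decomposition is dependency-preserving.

Check OpenDate, Type → AcctNo, CustID: no single fragment contains all of {OpenDate, Type, AcctNo, CustID}, and the restricted closure of {OpenDate, Type} across the fragments never reaches {AcctNo, CustID}.
CName, AcctNo, CustID → Balance, OpenDate is preserved.
AcctNo → Balance, CustID is preserved.
Balance, CName → AcctNo is preserved.
CName → OpenDate, Type is preserved.

OpenDate, Type -> AcctNo, CustID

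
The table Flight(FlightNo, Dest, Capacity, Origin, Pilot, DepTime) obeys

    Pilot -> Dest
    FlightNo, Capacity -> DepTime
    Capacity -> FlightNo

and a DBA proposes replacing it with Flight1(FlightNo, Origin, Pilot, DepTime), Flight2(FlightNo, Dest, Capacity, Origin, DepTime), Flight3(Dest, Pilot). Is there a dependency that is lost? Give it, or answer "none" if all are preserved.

none

Pilot → Dest lies within Flight3.
FlightNo, Capacity → DepTime lies within Flight2.
Capacity → FlightNo lies within Flight2.
Every dependency is enforceable on the fragments, so the decomposition is dependency-preserving.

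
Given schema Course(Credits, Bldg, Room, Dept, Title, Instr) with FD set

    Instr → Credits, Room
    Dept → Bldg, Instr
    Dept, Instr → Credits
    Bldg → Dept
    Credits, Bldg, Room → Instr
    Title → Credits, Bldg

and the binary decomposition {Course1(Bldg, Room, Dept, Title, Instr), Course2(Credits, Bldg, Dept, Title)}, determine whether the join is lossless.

Yes

Common attributes: Course1 ∩ Course2 = {Bldg, Dept, Title}.
Closure of {Bldg, Dept, Title}: Dept → Bldg, Instr applies, adding Instr; Dept, Instr → Credits applies, adding Credits; Instr → Credits, Room applies, adding Room. So (Bldg, Dept, Title)⁺ = {Credits, Bldg, Room, Dept, Title, Instr}.
This closure contains every attribute of Course1, so Course1 ∩ Course2 → Course1. The join is lossless.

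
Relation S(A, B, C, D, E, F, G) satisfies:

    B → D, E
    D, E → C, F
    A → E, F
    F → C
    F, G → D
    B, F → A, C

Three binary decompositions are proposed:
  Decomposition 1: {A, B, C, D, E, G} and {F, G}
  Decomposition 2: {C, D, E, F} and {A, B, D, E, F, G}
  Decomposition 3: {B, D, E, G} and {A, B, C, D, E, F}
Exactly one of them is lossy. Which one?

Decomposition 1: common = {G}, closure = {G} → lossy.
Decomposition 2: common = {D, E, F}, closure = {C, D, E, F} → lossless.
Decomposition 3: common = {B, D, E}, closure = {A, B, C, D, E, F} → lossless.

Decomposition 1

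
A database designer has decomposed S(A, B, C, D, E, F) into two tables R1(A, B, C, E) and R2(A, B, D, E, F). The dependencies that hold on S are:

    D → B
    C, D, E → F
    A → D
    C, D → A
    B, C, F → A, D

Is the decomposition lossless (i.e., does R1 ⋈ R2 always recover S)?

No

Common attributes: R1 ∩ R2 = {A, B, E}.
Closure of {A, B, E}: A → D applies, adding D. So (A, B, E)⁺ = {A, B, D, E}.
The closure contains neither all of R1 = {A, B, C, E} nor all of R2 = {A, B, D, E, F}, so the common attributes are not a superkey of either fragment. The join is lossy.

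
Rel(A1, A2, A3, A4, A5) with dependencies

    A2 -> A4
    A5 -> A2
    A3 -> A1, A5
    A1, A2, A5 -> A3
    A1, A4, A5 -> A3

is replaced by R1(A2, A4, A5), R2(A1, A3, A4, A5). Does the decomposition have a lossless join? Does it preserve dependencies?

Lossless test: (A4, A5)⁺ = {A2, A4, A5}, which contains all of one fragment — lossless.
Dependency preservation: A1, A2, A5 → A3 is not contained in any single fragment, but the restricted closure of its left-hand side across the fragments still reaches the right-hand side; the remaining FDs each lie inside some fragment. All dependencies are preserved.

lossless and dependency-preserving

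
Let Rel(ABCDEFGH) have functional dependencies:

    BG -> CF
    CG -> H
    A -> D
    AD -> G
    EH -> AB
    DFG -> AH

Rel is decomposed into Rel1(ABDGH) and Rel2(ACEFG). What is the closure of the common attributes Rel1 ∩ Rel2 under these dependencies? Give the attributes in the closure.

ADG

Rel1 ∩ Rel2 = {AG}.
A → D applies, adding D
Closure: {ADG}.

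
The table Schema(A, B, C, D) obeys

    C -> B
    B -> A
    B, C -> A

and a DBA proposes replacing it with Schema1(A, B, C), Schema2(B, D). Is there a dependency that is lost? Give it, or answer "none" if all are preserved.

C → B lies within Schema1.
B → A lies within Schema1.
B, C → A lies within Schema1.
Every dependency is enforceable on the fragments, so the decomposition is dependency-preserving.

none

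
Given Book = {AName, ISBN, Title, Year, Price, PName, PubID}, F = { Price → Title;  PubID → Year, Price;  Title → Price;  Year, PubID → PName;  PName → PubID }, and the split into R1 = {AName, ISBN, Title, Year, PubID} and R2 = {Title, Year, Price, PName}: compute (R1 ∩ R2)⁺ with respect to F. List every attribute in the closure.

R1 ∩ R2 = {Title, Year}.
Title → Price applies, adding Price
Closure: {Title, Year, Price}.

Title, Year, Price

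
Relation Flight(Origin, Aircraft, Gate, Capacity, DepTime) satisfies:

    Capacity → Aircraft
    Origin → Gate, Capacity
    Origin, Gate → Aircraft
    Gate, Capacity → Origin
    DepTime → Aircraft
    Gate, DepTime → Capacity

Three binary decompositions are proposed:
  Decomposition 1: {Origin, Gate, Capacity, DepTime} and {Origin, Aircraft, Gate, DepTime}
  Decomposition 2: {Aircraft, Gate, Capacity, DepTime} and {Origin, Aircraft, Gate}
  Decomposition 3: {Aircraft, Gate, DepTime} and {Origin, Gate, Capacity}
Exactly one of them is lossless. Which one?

Decomposition 1: common = {Origin, Gate, DepTime}, closure = {Origin, Aircraft, Gate, Capacity, DepTime} → lossless.
Decomposition 2: common = {Aircraft, Gate}, closure = {Aircraft, Gate} → lossy.
Decomposition 3: common = {Gate}, closure = {Gate} → lossy.

Decomposition 1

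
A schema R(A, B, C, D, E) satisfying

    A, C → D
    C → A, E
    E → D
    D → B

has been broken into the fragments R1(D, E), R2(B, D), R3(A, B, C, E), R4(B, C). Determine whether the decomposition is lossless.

Chase test. Columns are A, B, C, D, E; row i has aⱼ where attribute j ∈ Ri, else bᵢⱼ.
Initial tableau (one row per fragment):
  row 1: b11 b12 b13 a4 a5
  row 2: b21 a2 b23 a4 b25
  row 3: a1 a2 a3 b34 a5
  row 4: b41 a2 a3 b44 b45
Rows 3 and 4 agree on C; apply C→A, E and equate their A, E entries.
Rows 1 and 3 agree on E; apply E→D and equate their D entries.
Rows 1 and 4 agree on E; apply E→D and equate their D entries.
Rows 1 and 2 agree on D; apply D→B and equate their B entries.
Row 3 is now all distinguished symbols — the join is lossless.

Yes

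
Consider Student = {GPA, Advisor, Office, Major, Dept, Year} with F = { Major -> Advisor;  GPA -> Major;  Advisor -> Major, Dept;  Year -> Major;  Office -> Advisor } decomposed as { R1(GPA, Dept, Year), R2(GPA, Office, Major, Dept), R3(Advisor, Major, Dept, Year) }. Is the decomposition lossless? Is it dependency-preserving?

lossy but dependency-preserving

Lossless test (chase): Rows 2 and 3 agree on Major; apply Major→Advisor and equate their Advisor entries. Rows 1 and 2 agree on GPA; apply GPA→Major and equate their Major entries. Rows 1 and 2 agree on Major; apply Major→Advisor and equate their Advisor entries. No row becomes fully distinguished — the join is lossy.
Dependency preservation: Office → Advisor is not contained in any single fragment, but the restricted closure of its left-hand side across the fragments still reaches the right-hand side; the remaining FDs each lie inside some fragment. All dependencies are preserved.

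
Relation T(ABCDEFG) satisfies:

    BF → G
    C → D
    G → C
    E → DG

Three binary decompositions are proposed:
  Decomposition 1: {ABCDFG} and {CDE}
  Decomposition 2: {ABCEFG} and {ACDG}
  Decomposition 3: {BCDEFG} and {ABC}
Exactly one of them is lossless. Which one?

Decomposition 1: common = {CD}, closure = {CD} → lossy.
Decomposition 2: common = {ACG}, closure = {ACDG} → lossless.
Decomposition 3: common = {BC}, closure = {BCD} → lossy.

Decomposition 2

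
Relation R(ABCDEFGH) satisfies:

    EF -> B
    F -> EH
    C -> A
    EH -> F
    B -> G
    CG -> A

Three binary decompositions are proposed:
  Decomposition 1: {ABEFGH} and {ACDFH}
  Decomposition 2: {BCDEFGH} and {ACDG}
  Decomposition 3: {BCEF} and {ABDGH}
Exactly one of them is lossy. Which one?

Decomposition 1: common = {AFH}, closure = {ABEFGH} → lossless.
Decomposition 2: common = {CDG}, closure = {ACDG} → lossless.
Decomposition 3: common = {B}, closure = {BG} → lossy.

Decomposition 3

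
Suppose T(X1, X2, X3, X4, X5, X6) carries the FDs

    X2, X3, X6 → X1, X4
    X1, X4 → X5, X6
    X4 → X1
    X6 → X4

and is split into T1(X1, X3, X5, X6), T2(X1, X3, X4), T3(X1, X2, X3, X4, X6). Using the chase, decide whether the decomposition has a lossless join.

Yes

Chase test. Columns are X1, X2, X3, X4, X5, X6; row i has aⱼ where attribute j ∈ Ti, else bᵢⱼ.
Initial tableau (one row per fragment):
  row 1: a1 b12 a3 b14 a5 a6
  row 2: a1 b22 a3 a4 b25 b26
  row 3: a1 a2 a3 a4 b35 a6
Rows 2 and 3 agree on X1, X4; apply X1, X4→X5, X6 and equate their X5, X6 entries.
Rows 1 and 2 agree on X6; apply X6→X4 and equate their X4 entries.
Rows 1 and 2 agree on X1, X4; apply X1, X4→X5, X6 and equate their X5, X6 entries.
Row 3 is now all distinguished symbols — the join is lossless.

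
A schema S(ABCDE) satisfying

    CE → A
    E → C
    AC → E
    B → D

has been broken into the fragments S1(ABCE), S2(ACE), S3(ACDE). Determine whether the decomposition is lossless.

Chase test. Columns are ABCDE; row i has aⱼ where attribute j ∈ Si, else bᵢⱼ.
Initial tableau (one row per fragment):
  row 1: a1 a2 a3 b14 a5
  row 2: a1 b22 a3 b24 a5
  row 3: a1 b32 a3 a4 a5
No row becomes fully distinguished — the join is lossy.

No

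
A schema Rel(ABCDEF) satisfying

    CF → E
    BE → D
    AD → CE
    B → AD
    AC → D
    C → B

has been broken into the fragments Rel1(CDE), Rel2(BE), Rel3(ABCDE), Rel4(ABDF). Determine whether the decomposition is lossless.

Chase test. Columns are ABCDEF; row i has aⱼ where attribute j ∈ Reli, else bᵢⱼ.
Initial tableau (one row per fragment):
  row 1: b11 b12 a3 a4 a5 b16
  row 2: b21 a2 b23 b24 a5 b26
  row 3: a1 a2 a3 a4 a5 b36
  row 4: a1 a2 b43 a4 b45 a6
Rows 2 and 3 agree on BE; apply BE→D and equate their D entries.
Rows 3 and 4 agree on AD; apply AD→CE and equate their CE entries.
Rows 2 and 3 agree on B; apply B→AD and equate their AD entries.
Rows 1 and 3 agree on C; apply C→B and equate their B entries.
Rows 2 and 3 agree on AD; apply AD→CE and equate their CE entries.
Rows 1 and 2 agree on B; apply B→AD and equate their AD entries.
Row 4 is now all distinguished symbols — the join is lossless.

Yes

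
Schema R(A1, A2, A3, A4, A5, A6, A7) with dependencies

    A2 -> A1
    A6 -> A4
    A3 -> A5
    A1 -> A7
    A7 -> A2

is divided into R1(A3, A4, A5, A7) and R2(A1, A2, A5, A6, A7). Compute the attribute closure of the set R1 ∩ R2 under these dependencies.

A1, A2, A5, A7

R1 ∩ R2 = {A5, A7}.
A7 → A2 applies, adding A2
A2 → A1 applies, adding A1
Closure: {A1, A2, A5, A7}.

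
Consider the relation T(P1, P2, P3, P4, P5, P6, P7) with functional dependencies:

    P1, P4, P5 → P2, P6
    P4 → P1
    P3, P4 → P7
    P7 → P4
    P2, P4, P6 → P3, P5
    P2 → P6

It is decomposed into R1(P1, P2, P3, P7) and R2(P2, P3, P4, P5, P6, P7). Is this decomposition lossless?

Yes

Common attributes: R1 ∩ R2 = {P2, P3, P7}.
Closure of {P2, P3, P7}: P7 → P4 applies, adding P4; P2 → P6 applies, adding P6; P4 → P1 applies, adding P1; P2, P4, P6 → P3, P5 applies, adding P5. So (P2, P3, P7)⁺ = {P1, P2, P3, P4, P5, P6, P7}.
This closure contains every attribute of R1, so R1 ∩ R2 → R1. The join is lossless.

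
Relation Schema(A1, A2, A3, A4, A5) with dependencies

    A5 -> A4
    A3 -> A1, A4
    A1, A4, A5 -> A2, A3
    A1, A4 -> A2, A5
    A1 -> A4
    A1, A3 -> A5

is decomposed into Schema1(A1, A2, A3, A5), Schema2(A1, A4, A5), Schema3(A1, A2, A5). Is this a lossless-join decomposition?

Chase test. Columns are A1, A2, A3, A4, A5; row i has aⱼ where attribute j ∈ Schemai, else bᵢⱼ.
Initial tableau (one row per fragment):
  row 1: a1 a2 a3 b14 a5
  row 2: a1 b22 b23 a4 a5
  row 3: a1 a2 b33 b34 a5
Rows 1 and 2 agree on A5; apply A5→A4 and equate their A4 entries.
Rows 1 and 3 agree on A5; apply A5→A4 and equate their A4 entries.
Rows 1 and 2 agree on A1, A4, A5; apply A1, A4, A5→A2, A3 and equate their A2, A3 entries.
Rows 1 and 3 agree on A1, A4, A5; apply A1, A4, A5→A2, A3 and equate their A2, A3 entries.
Row 1 is now all distinguished symbols — the join is lossless.

Yes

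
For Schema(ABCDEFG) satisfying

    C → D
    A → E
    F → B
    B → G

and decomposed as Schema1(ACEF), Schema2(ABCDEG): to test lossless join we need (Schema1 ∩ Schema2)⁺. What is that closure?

ACDE

Schema1 ∩ Schema2 = {ACE}.
C → D applies, adding D
Closure: {ACDE}.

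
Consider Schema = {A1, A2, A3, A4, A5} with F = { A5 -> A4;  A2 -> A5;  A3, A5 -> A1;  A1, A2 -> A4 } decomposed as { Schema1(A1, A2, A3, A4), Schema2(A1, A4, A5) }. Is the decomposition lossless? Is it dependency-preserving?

lossy and not dependency-preserving

Lossless test: (A1, A4)⁺ = {A1, A4}, which is a superkey of neither fragment — lossy.
Dependency preservation: the restricted closure of {A2} across the fragments never reaches {A5}, so A2 → A5 cannot be enforced without a join — not preserved.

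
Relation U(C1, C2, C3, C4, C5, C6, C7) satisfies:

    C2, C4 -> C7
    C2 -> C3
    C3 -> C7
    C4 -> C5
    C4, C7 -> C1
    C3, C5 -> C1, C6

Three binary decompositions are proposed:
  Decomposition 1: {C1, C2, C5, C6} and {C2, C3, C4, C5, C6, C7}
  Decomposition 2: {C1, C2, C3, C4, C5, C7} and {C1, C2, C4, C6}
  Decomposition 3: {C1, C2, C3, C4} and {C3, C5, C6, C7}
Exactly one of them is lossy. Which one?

Decomposition 1: common = {C2, C5, C6}, closure = {C1, C2, C3, C5, C6, C7} → lossless.
Decomposition 2: common = {C1, C2, C4}, closure = {C1, C2, C3, C4, C5, C6, C7} → lossless.
Decomposition 3: common = {C3}, closure = {C3, C7} → lossy.

Decomposition 3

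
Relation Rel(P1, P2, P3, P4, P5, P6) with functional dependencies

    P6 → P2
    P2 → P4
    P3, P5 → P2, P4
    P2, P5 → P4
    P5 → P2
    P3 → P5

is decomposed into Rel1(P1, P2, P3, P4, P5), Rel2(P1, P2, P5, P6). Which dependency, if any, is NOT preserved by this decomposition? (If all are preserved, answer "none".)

none

P6 → P2 lies within Rel2.
P2 → P4 lies within Rel1.
P3, P5 → P2, P4 lies within Rel1.
P2, P5 → P4 lies within Rel1.
P5 → P2 lies within Rel1.
P3 → P5 lies within Rel1.
Every dependency is enforceable on the fragments, so the decomposition is dependency-preserving.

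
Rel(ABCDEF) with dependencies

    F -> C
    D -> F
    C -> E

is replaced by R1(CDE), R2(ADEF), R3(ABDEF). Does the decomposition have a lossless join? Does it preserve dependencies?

Lossless test (chase): Rows 2 and 3 agree on F; apply F→C and equate their C entries. Rows 1 and 2 agree on D; apply D→F and equate their F entries. Rows 1 and 2 agree on F; apply F→C and equate their C entries. Row 3 is now all distinguished symbols — the join is lossless.
Dependency preservation: the restricted closure of {F} across the fragments never reaches {C}, so F → C cannot be enforced without a join — not preserved.

lossless but not dependency-preserving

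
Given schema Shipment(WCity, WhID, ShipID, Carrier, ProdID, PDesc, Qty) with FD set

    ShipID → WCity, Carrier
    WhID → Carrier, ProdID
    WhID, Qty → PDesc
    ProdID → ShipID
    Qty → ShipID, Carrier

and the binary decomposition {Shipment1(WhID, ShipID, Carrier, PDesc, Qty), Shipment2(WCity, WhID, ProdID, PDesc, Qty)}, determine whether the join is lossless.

Common attributes: Shipment1 ∩ Shipment2 = {WhID, PDesc, Qty}.
Closure of {WhID, PDesc, Qty}: WhID → Carrier, ProdID applies, adding Carrier, ProdID; ProdID → ShipID applies, adding ShipID; ShipID → WCity, Carrier applies, adding WCity. So (WhID, PDesc, Qty)⁺ = {WCity, WhID, ShipID, Carrier, ProdID, PDesc, Qty}.
This closure contains every attribute of Shipment1, so Shipment1 ∩ Shipment2 → Shipment1. The join is lossless.

Yes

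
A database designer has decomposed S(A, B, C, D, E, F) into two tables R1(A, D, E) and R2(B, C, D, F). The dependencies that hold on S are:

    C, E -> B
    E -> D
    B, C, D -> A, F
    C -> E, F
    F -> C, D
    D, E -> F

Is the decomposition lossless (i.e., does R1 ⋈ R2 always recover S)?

No

Common attributes: R1 ∩ R2 = {D}.
No dependency enlarges {D}, so (D)⁺ = {D}.
The closure contains neither all of R1 = {A, D, E} nor all of R2 = {B, C, D, F}, so the common attributes are not a superkey of either fragment. The join is lossy.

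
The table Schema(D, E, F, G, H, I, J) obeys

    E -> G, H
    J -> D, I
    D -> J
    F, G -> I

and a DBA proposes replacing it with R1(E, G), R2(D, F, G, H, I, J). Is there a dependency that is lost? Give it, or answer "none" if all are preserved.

E -> G, H

Check E → G, H: no single fragment contains all of {E, G, H}, and the restricted closure of {E} across the fragments never reaches {G, H}.
J → D, I is preserved.
D → J is preserved.
F, G → I is preserved.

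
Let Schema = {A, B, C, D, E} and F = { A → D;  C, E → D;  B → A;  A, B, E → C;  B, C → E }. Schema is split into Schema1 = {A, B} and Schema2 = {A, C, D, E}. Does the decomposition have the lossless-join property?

Common attributes: Schema1 ∩ Schema2 = {A}.
Closure of {A}: A → D applies, adding D. So (A)⁺ = {A, D}.
The closure contains neither all of Schema1 = {A, B} nor all of Schema2 = {A, C, D, E}, so the common attributes are not a superkey of either fragment. The join is lossy.

No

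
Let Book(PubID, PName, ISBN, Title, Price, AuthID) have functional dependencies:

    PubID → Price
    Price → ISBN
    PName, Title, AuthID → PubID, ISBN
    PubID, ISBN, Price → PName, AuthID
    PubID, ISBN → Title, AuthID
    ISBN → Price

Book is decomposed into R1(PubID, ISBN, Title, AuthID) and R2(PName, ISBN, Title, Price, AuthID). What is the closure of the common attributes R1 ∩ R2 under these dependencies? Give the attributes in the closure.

R1 ∩ R2 = {ISBN, Title, AuthID}.
ISBN → Price applies, adding Price
Closure: {ISBN, Title, Price, AuthID}.

ISBN, Title, Price, AuthID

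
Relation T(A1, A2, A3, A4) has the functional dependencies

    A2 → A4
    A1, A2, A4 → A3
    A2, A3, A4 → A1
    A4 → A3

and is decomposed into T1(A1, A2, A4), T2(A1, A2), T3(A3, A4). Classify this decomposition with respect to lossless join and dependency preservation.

Lossless test (chase): Rows 1 and 2 agree on A2; apply A2→A4 and equate their A4 entries. Rows 1 and 2 agree on A1, A2, A4; apply A1, A2, A4→A3 and equate their A3 entries. Rows 1 and 3 agree on A4; apply A4→A3 and equate their A3 entries. Row 1 is now all distinguished symbols — the join is lossless.
Dependency preservation: A1, A2, A4 → A3; A2, A3, A4 → A1 are not contained in any single fragment, but the restricted closure of each left-hand side across the fragments still reaches the right-hand side; the remaining FDs each lie inside some fragment. All dependencies are preserved.

lossless and dependency-preserving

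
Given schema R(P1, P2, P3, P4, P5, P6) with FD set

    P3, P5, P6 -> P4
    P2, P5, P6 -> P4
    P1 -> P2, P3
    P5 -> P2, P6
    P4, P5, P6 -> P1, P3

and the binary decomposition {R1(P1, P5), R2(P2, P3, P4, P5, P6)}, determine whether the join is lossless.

Common attributes: R1 ∩ R2 = {P5}.
Closure of {P5}: P5 → P2, P6 applies, adding P2, P6; P2, P5, P6 → P4 applies, adding P4; P4, P5, P6 → P1, P3 applies, adding P1, P3. So (P5)⁺ = {P1, P2, P3, P4, P5, P6}.
This closure contains every attribute of R1, so R1 ∩ R2 → R1. The join is lossless.

Yes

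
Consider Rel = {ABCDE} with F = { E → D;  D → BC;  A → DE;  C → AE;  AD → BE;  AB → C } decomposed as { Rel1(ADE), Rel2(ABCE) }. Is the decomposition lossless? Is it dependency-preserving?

Lossless test: (AE)⁺ = {ABCDE}, which contains all of one fragment — lossless.
Dependency preservation: D → BC; AD → BE are not contained in any single fragment, but the restricted closure of each left-hand side across the fragments still reaches the right-hand side; the remaining FDs each lie inside some fragment. All dependencies are preserved.

lossless and dependency-preserving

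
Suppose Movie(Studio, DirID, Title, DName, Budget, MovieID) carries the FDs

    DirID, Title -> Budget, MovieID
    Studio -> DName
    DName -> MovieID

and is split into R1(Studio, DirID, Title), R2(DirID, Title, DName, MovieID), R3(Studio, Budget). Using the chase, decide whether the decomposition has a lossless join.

No

Chase test. Columns are Studio, DirID, Title, DName, Budget, MovieID; row i has aⱼ where attribute j ∈ Ri, else bᵢⱼ.
Initial tableau (one row per fragment):
  row 1: a1 a2 a3 b14 b15 b16
  row 2: b21 a2 a3 a4 b25 a6
  row 3: a1 b32 b33 b34 a5 b36
Rows 1 and 2 agree on DirID, Title; apply DirID, Title→Budget, MovieID and equate their Budget, MovieID entries.
Rows 1 and 3 agree on Studio; apply Studio→DName and equate their DName entries.
Rows 1 and 3 agree on DName; apply DName→MovieID and equate their MovieID entries.
No row becomes fully distinguished — the join is lossy.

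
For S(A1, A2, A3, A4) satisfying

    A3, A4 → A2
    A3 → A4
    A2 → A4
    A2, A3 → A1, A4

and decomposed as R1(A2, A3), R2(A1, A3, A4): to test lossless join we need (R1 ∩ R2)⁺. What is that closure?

A1, A2, A3, A4

R1 ∩ R2 = {A3}.
A3 → A4 applies, adding A4
A3, A4 → A2 applies, adding A2
A2, A3 → A1, A4 applies, adding A1
Closure: {A1, A2, A3, A4}.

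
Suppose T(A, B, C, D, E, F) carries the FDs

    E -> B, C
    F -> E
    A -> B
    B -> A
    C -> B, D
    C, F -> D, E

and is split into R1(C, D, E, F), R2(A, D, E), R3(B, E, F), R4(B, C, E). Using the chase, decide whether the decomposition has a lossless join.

Chase test. Columns are A, B, C, D, E, F; row i has aⱼ where attribute j ∈ Ri, else bᵢⱼ.
Initial tableau (one row per fragment):
  row 1: b11 b12 a3 a4 a5 a6
  row 2: a1 b22 b23 a4 a5 b26
  row 3: b31 a2 b33 b34 a5 a6
  row 4: b41 a2 a3 b44 a5 b46
Rows 1 and 2 agree on E; apply E→B, C and equate their B, C entries.
Rows 1 and 3 agree on E; apply E→B, C and equate their B, C entries.
Rows 1 and 2 agree on B; apply B→A and equate their A entries.
Rows 1 and 3 agree on B; apply B→A and equate their A entries.
Rows 1 and 4 agree on B; apply B→A and equate their A entries.
Rows 1 and 3 agree on C; apply C→B, D and equate their B, D entries.
Rows 1 and 4 agree on C; apply C→B, D and equate their B, D entries.
Row 1 is now all distinguished symbols — the join is lossless.

Yes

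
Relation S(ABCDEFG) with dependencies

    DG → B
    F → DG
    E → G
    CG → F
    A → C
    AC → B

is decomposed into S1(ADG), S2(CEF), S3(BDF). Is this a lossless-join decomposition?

No

Chase test. Columns are ABCDEFG; row i has aⱼ where attribute j ∈ Si, else bᵢⱼ.
Initial tableau (one row per fragment):
  row 1: a1 b12 b13 a4 b15 b16 a7
  row 2: b21 b22 a3 b24 a5 a6 b27
  row 3: b31 a2 b33 a4 b35 a6 b37
Rows 2 and 3 agree on F; apply F→DG and equate their DG entries.
Rows 2 and 3 agree on DG; apply DG→B and equate their B entries.
No row becomes fully distinguished — the join is lossy.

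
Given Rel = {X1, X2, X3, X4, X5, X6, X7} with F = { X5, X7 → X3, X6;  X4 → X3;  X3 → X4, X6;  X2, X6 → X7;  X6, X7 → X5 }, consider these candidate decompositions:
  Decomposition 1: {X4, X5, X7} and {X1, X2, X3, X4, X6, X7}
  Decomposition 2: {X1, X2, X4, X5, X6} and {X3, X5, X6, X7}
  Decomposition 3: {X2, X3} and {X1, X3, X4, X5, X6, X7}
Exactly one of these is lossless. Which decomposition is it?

Decomposition 1

Decomposition 1: common = {X4, X7}, closure = {X3, X4, X5, X6, X7} → lossless.
Decomposition 2: common = {X5, X6}, closure = {X5, X6} → lossy.
Decomposition 3: common = {X3}, closure = {X3, X4, X6} → lossy.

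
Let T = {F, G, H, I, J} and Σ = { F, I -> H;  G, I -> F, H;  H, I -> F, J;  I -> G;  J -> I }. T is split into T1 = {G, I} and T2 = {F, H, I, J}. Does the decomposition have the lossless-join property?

Common attributes: T1 ∩ T2 = {I}.
Closure of {I}: I → G applies, adding G; G, I → F, H applies, adding F, H; H, I → F, J applies, adding J. So (I)⁺ = {F, G, H, I, J}.
This closure contains every attribute of T1, so T1 ∩ T2 → T1. The join is lossless.

Yes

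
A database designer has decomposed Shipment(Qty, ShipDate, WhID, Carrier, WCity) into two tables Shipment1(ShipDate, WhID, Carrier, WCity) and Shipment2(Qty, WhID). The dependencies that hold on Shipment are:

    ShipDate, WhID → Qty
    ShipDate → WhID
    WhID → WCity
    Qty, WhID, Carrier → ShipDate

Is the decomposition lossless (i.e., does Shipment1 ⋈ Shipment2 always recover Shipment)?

Common attributes: Shipment1 ∩ Shipment2 = {WhID}.
Closure of {WhID}: WhID → WCity applies, adding WCity. So (WhID)⁺ = {WhID, WCity}.
The closure contains neither all of Shipment1 = {ShipDate, WhID, Carrier, WCity} nor all of Shipment2 = {Qty, WhID}, so the common attributes are not a superkey of either fragment. The join is lossy.

No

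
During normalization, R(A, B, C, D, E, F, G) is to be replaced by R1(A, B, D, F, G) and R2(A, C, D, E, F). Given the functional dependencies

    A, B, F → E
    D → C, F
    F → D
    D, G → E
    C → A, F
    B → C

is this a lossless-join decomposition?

Common attributes: R1 ∩ R2 = {A, D, F}.
Closure of {A, D, F}: D → C, F applies, adding C. So (A, D, F)⁺ = {A, C, D, F}.
The closure contains neither all of R1 = {A, B, D, F, G} nor all of R2 = {A, C, D, E, F}, so the common attributes are not a superkey of either fragment. The join is lossy.

No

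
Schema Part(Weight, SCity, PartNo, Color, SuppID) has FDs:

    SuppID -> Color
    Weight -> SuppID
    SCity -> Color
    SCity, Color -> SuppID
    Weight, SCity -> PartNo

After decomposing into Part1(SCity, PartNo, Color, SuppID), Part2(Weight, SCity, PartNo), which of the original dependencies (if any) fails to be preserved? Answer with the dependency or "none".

Weight -> SuppID

Check Weight → SuppID: no single fragment contains all of {Weight, SuppID}, and the restricted closure of {Weight} across the fragments never reaches {SuppID}.
SuppID → Color is preserved.
SCity → Color is preserved.
SCity, Color → SuppID is preserved.
Weight, SCity → PartNo is preserved.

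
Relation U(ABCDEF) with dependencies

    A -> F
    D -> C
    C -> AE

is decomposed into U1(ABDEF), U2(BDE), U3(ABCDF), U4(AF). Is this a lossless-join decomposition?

Yes

Chase test. Columns are ABCDEF; row i has aⱼ where attribute j ∈ Ui, else bᵢⱼ.
Initial tableau (one row per fragment):
  row 1: a1 a2 b13 a4 a5 a6
  row 2: b21 a2 b23 a4 a5 b26
  row 3: a1 a2 a3 a4 b35 a6
  row 4: a1 b42 b43 b44 b45 a6
Rows 1 and 2 agree on D; apply D→C and equate their C entries.
Rows 1 and 3 agree on D; apply D→C and equate their C entries.
Rows 1 and 2 agree on C; apply C→AE and equate their AE entries.
Rows 1 and 3 agree on C; apply C→AE and equate their AE entries.
Rows 1 and 2 agree on A; apply A→F and equate their F entries.
Row 1 is now all distinguished symbols — the join is lossless.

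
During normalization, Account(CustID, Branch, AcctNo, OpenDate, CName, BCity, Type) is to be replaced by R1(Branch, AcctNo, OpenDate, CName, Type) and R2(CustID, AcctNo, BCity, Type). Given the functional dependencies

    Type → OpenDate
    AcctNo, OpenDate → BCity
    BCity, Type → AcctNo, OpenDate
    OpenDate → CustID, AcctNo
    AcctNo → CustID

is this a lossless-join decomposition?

Yes

Common attributes: R1 ∩ R2 = {AcctNo, Type}.
Closure of {AcctNo, Type}: Type → OpenDate applies, adding OpenDate; AcctNo, OpenDate → BCity applies, adding BCity; OpenDate → CustID, AcctNo applies, adding CustID. So (AcctNo, Type)⁺ = {CustID, AcctNo, OpenDate, BCity, Type}.
This closure contains every attribute of R2, so R1 ∩ R2 → R2. The join is lossless.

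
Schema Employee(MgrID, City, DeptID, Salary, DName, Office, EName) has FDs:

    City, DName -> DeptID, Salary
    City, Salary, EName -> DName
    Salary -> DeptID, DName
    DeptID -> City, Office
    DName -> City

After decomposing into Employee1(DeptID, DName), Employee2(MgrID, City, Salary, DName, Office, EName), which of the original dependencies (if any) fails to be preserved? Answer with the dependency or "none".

Check DeptID → City, Office: no single fragment contains all of {City, DeptID, Office}, and the restricted closure of {DeptID} across the fragments never reaches {City, Office}.
City, DName → DeptID, Salary is preserved.
City, Salary, EName → DName is preserved.
Salary → DeptID, DName is preserved.
DName → City is preserved.

DeptID -> City, Office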